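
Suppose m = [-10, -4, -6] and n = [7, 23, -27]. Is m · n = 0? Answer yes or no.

yes

m · n = (-10)·7 + (-4)·23 + (-6)·(-27) = -70 - 92 + 162 = 0
Zero, so the vectors are orthogonal.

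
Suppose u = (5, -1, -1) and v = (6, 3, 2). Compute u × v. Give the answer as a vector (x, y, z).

(1, -16, 21)

i: (-1)·2 - (-1)·3 = -2 - (-3) = 1
j: (-1)·6 - 5·2 = -6 - 10 = -16
k: 5·3 - (-1)·6 = 15 - (-6) = 21
u × v = (1, -16, 21)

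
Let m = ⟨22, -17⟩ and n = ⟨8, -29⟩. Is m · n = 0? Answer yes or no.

m · n = 22·8 + (-17)·(-29) = 176 + 493 = 669
Nonzero, so the vectors are not orthogonal.

no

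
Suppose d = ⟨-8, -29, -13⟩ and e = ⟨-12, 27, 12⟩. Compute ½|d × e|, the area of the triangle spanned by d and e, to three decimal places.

i: (-29)·12 - (-13)·27 = -348 - (-351) = 3
j: (-13)·(-12) - (-8)·12 = 156 - (-96) = 252
k: (-8)·27 - (-29)·(-12) = -216 - 348 = -564
d × e = (3, 252, -564)
|d × e| = √(3² + 252² + (-564)²) = √381609 ≈ 617.7451
area = ½ · 617.7451 ≈ 308.873

308.873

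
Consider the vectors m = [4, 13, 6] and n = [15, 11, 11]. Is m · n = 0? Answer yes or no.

no

m · n = 4·15 + 13·11 + 6·11 = 60 + 143 + 66 = 269
Nonzero, so the vectors are not orthogonal.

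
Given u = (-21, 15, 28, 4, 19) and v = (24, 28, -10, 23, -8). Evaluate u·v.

-424

u · v = (-21)·24 + 15·28 + 28·(-10) + 4·23 + 19·(-8) = -504 + 420 - 280 + 92 - 152 = -424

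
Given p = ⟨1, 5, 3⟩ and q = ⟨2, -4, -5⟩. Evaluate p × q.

(-13, 11, -14)

i: 5·(-5) - 3·(-4) = -25 - (-12) = -13
j: 3·2 - 1·(-5) = 6 - (-5) = 11
k: 1·(-4) - 5·2 = -4 - 10 = -14
p × q = (-13, 11, -14)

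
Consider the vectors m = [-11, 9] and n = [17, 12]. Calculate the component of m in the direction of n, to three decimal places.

-3.796

m · n = (-11)·17 + 9·12 = -187 + 108 = -79
|n| = √(289 + 144) = √433 ≈ 20.8087
comp_n m = -79 / √433 ≈ -3.796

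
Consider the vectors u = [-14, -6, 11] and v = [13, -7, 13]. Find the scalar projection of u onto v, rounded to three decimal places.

u · v = (-14)·13 + (-6)·(-7) + 11·13 = -182 + 42 + 143 = 3
|v| = √(169 + 49 + 169) = √387 ≈ 19.6723
comp_v u = 3 / √387 ≈ 0.152

0.152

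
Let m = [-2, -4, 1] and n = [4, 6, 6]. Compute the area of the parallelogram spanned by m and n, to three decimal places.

i: (-4)·6 - 1·6 = -24 - 6 = -30
j: 1·4 - (-2)·6 = 4 - (-12) = 16
k: (-2)·6 - (-4)·4 = -12 - (-16) = 4
m × n = (-30, 16, 4)
|m × n| = √((-30)² + 16² + 4²) = √1172 ≈ 34.2345

34.234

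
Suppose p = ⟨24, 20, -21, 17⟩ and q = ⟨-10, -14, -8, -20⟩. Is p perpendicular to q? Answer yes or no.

p · q = 24·(-10) + 20·(-14) + (-21)·(-8) + 17·(-20) = -240 - 280 + 168 - 340 = -692
Nonzero, so the vectors are not orthogonal.

no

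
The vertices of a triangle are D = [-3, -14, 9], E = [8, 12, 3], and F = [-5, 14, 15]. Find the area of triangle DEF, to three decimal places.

DE = (11, 26, -6),  DF = (-2, 28, 6)
i: 26·6 - (-6)·28 = 156 - (-168) = 324
j: (-6)·(-2) - 11·6 = 12 - 66 = -54
k: 11·28 - 26·(-2) = 308 - (-52) = 360
DE × DF = (324, -54, 360)
|DE × DF| = √237492 ≈ 487.3315
area = ½ · 487.3315 ≈ 243.666

243.666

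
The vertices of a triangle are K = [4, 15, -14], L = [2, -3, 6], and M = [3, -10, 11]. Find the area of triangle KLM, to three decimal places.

KL = (-2, -18, 20),  KM = (-1, -25, 25)
i: (-18)·25 - 20·(-25) = -450 - (-500) = 50
j: 20·(-1) - (-2)·25 = -20 - (-50) = 30
k: (-2)·(-25) - (-18)·(-1) = 50 - 18 = 32
KL × KM = (50, 30, 32)
|KL × KM| = √4424 ≈ 66.5132
area = ½ · 66.5132 ≈ 33.257

33.257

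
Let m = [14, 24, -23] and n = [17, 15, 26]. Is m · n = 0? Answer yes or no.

yes

m · n = 14·17 + 24·15 + (-23)·26 = 238 + 360 - 598 = 0
Zero, so the vectors are orthogonal.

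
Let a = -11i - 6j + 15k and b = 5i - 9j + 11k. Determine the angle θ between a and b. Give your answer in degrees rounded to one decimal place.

56.2

a · b = (-11)·5 + (-6)·(-9) + 15·11 = -55 + 54 + 165 = 164
|a|² = 121 + 36 + 225 = 382,  |a| = √382 ≈ 19.544820
|b|² = 25 + 81 + 121 = 227,  |b| = √227 ≈ 15.066519
cos θ = 164 / (19.544820 · 15.066519) ≈ 0.55693
θ = arccos(0.55693) ≈ 56.2°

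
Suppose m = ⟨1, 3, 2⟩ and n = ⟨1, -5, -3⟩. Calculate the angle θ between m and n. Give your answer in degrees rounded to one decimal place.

m · n = 1·1 + 3·(-5) + 2·(-3) = 1 - 15 - 6 = -20
|m|² = 1 + 9 + 4 = 14,  |m| = √14 ≈ 3.741657
|n|² = 1 + 25 + 9 = 35,  |n| = √35 ≈ 5.916080
cos θ = -20 / (3.741657 · 5.916080) ≈ -0.90351
θ = arccos(-0.90351) ≈ 154.6°

154.6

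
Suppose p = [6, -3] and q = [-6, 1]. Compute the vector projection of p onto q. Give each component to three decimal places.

p · q = 6·(-6) + (-3)·1 = -36 - 3 = -39
|q|² = 36 + 1 = 37
proj_q p = (-39/37) · (-6, 1) ≈ (6.324, -1.054)

(6.324, -1.054)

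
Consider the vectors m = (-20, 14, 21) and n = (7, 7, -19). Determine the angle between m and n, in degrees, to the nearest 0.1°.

m · n = (-20)·7 + 14·7 + 21·(-19) = -140 + 98 - 399 = -441
|m|² = 400 + 196 + 441 = 1037,  |m| = √1037 ≈ 32.202484
|n|² = 49 + 49 + 361 = 459,  |n| = √459 ≈ 21.424285
cos θ = -441 / (32.202484 · 21.424285) ≈ -0.63921
θ = arccos(-0.63921) ≈ 129.7°

129.7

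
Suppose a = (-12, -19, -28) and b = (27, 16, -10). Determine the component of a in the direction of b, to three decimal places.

-10.565

a · b = (-12)·27 + (-19)·16 + (-28)·(-10) = -324 - 304 + 280 = -348
|b| = √(729 + 256 + 100) = √1085 ≈ 32.9393
comp_b a = -348 / √1085 ≈ -10.565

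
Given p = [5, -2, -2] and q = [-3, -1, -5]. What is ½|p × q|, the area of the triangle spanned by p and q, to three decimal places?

16.926

i: (-2)·(-5) - (-2)·(-1) = 10 - 2 = 8
j: (-2)·(-3) - 5·(-5) = 6 - (-25) = 31
k: 5·(-1) - (-2)·(-3) = -5 - 6 = -11
p × q = (8, 31, -11)
|p × q| = √(8² + 31² + (-11)²) = √1146 ≈ 33.8526
area = ½ · 33.8526 ≈ 16.926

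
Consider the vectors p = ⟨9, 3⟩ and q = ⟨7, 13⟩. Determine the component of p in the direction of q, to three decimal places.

6.908

p · q = 9·7 + 3·13 = 63 + 39 = 102
|q| = √(49 + 169) = √218 ≈ 14.7648
comp_q p = 102 / √218 ≈ 6.908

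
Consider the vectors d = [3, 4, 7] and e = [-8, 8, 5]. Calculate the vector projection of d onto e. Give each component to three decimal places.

d · e = 3·(-8) + 4·8 + 7·5 = -24 + 32 + 35 = 43
|e|² = 64 + 64 + 25 = 153
proj_e d = (43/153) · (-8, 8, 5) ≈ (-2.248, 2.248, 1.405)

(-2.248, 2.248, 1.405)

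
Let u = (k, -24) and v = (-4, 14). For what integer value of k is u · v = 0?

-84

u · v = k·(-4) + (-24)·14 = -336 - 4k
Set equal to 0: -4k = 336, so k = -84.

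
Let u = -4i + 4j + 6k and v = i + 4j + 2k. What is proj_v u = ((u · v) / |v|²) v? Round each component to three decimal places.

u · v = (-4)·1 + 4·4 + 6·2 = -4 + 16 + 12 = 24
|v|² = 1 + 16 + 4 = 21
proj_v u = (24/21) · (1, 4, 2) ≈ (1.143, 4.571, 2.286)

(1.143, 4.571, 2.286)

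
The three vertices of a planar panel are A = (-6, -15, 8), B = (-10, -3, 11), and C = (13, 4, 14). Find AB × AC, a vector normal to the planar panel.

AB = (-4, 12, 3)
AC = (19, 19, 6)
i: 12·6 - 3·19 = 72 - 57 = 15
j: 3·19 - (-4)·6 = 57 - (-24) = 81
k: (-4)·19 - 12·19 = -76 - 228 = -304
AB × AC = (15, 81, -304)

(15, 81, -304)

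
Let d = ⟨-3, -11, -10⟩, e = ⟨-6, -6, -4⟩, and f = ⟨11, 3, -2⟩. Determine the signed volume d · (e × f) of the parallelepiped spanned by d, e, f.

64

e × f:
i: (-6)·(-2) - (-4)·3 = 12 - (-12) = 24
j: (-4)·11 - (-6)·(-2) = -44 - 12 = -56
k: (-6)·3 - (-6)·11 = -18 - (-66) = 48
e × f = (24, -56, 48)
d · (e × f) = (-3)·24 + (-11)·(-56) + (-10)·48 = -72 + 616 - 480 = 64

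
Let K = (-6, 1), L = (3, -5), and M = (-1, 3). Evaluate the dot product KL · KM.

33

KL = L − K = (9, -6)
KM = M − K = (5, 2)
KL · KM = 9·5 + (-6)·2 = 45 - 12 = 33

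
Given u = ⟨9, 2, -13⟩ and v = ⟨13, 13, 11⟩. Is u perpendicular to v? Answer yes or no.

u · v = 9·13 + 2·13 + (-13)·11 = 117 + 26 - 143 = 0
Zero, so the vectors are orthogonal.

yes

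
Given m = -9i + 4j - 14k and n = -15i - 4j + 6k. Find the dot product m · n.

m · n = (-9)·(-15) + 4·(-4) + (-14)·6 = 135 - 16 - 84 = 35

35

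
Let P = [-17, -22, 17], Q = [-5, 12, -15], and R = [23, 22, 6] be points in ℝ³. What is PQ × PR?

(1034, -1148, -832)

PQ = (12, 34, -32)
PR = (40, 44, -11)
i: 34·(-11) - (-32)·44 = -374 - (-1408) = 1034
j: (-32)·40 - 12·(-11) = -1280 - (-132) = -1148
k: 12·44 - 34·40 = 528 - 1360 = -832
PQ × PR = (1034, -1148, -832)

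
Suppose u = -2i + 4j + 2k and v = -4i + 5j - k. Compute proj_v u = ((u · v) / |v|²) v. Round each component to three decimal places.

(-2.476, 3.095, -0.619)

u · v = (-2)·(-4) + 4·5 + 2·(-1) = 8 + 20 - 2 = 26
|v|² = 16 + 25 + 1 = 42
proj_v u = (26/42) · (-4, 5, -1) ≈ (-2.476, 3.095, -0.619)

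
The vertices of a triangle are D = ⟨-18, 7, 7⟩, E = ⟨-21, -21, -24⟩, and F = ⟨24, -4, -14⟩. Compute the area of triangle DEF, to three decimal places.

DE = (-3, -28, -31),  DF = (42, -11, -21)
i: (-28)·(-21) - (-31)·(-11) = 588 - 341 = 247
j: (-31)·42 - (-3)·(-21) = -1302 - 63 = -1365
k: (-3)·(-11) - (-28)·42 = 33 - (-1176) = 1209
DE × DF = (247, -1365, 1209)
|DE × DF| = √3385915 ≈ 1840.0856
area = ½ · 1840.0856 ≈ 920.043

920.043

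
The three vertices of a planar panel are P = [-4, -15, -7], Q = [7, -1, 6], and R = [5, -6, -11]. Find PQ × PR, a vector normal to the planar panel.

PQ = (11, 14, 13)
PR = (9, 9, -4)
i: 14·(-4) - 13·9 = -56 - 117 = -173
j: 13·9 - 11·(-4) = 117 - (-44) = 161
k: 11·9 - 14·9 = 99 - 126 = -27
PQ × PR = (-173, 161, -27)

(-173, 161, -27)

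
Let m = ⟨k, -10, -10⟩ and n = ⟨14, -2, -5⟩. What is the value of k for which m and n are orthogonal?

-5

m · n = k·14 + (-10)·(-2) + (-10)·(-5) = 70 + 14k
Set equal to 0: 14k = -70, so k = -5.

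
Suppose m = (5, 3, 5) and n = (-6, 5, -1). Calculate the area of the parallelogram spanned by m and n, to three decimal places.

i: 3·(-1) - 5·5 = -3 - 25 = -28
j: 5·(-6) - 5·(-1) = -30 - (-5) = -25
k: 5·5 - 3·(-6) = 25 - (-18) = 43
m × n = (-28, -25, 43)
|m × n| = √((-28)² + (-25)² + 43²) = √3258 ≈ 57.0789

57.079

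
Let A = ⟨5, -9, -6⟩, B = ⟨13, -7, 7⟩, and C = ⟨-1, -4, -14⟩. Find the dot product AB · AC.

-142

AB = B − A = (8, 2, 13)
AC = C − A = (-6, 5, -8)
AB · AC = 8·(-6) + 2·5 + 13·(-8) = -48 + 10 - 104 = -142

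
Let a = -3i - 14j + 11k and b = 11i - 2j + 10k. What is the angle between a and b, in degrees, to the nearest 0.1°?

67.2

a · b = (-3)·11 + (-14)·(-2) + 11·10 = -33 + 28 + 110 = 105
|a|² = 9 + 196 + 121 = 326,  |a| = √326 ≈ 18.055470
|b|² = 121 + 4 + 100 = 225,  |b| = √225 ≈ 15.000000
cos θ = 105 / (18.055470 · 15.000000) ≈ 0.38769
θ = arccos(0.38769) ≈ 67.2°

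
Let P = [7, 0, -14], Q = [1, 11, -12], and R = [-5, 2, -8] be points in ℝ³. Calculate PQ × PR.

(62, 12, 120)

PQ = (-6, 11, 2)
PR = (-12, 2, 6)
i: 11·6 - 2·2 = 66 - 4 = 62
j: 2·(-12) - (-6)·6 = -24 - (-36) = 12
k: (-6)·2 - 11·(-12) = -12 - (-132) = 120
PQ × PR = (62, 12, 120)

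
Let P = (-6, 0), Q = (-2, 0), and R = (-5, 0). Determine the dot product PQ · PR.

PQ = Q − P = (4, 0)
PR = R − P = (1, 0)
PQ · PR = 4·1 + 0·0 = 4 + 0 = 4

4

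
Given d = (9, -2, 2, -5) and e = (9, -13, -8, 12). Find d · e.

31

d · e = 9·9 + (-2)·(-13) + 2·(-8) + (-5)·12 = 81 + 26 - 16 - 60 = 31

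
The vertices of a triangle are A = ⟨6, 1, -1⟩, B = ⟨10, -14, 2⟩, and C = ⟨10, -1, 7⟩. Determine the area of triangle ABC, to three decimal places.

AB = (4, -15, 3),  AC = (4, -2, 8)
i: (-15)·8 - 3·(-2) = -120 - (-6) = -114
j: 3·4 - 4·8 = 12 - 32 = -20
k: 4·(-2) - (-15)·4 = -8 - (-60) = 52
AB × AC = (-114, -20, 52)
|AB × AC| = √16100 ≈ 126.8858
area = ½ · 126.8858 ≈ 63.443

63.443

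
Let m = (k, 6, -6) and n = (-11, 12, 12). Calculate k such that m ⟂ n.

m · n = k·(-11) + 6·12 + (-6)·12 = 0 - 11k
Set equal to 0: -11k = 0, so k = 0.

0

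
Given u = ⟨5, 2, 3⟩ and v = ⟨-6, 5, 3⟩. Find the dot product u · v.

-11

u · v = 5·(-6) + 2·5 + 3·3 = -30 + 10 + 9 = -11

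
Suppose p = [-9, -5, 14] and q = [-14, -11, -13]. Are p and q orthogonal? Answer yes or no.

no

p · q = (-9)·(-14) + (-5)·(-11) + 14·(-13) = 126 + 55 - 182 = -1
Nonzero, so the vectors are not orthogonal.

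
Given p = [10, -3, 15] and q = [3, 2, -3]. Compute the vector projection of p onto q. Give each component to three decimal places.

p · q = 10·3 + (-3)·2 + 15·(-3) = 30 - 6 - 45 = -21
|q|² = 9 + 4 + 9 = 22
proj_q p = (-21/22) · (3, 2, -3) ≈ (-2.864, -1.909, 2.864)

(-2.864, -1.909, 2.864)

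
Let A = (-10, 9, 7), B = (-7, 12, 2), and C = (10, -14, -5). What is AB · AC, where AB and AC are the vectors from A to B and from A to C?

51

AB = B − A = (3, 3, -5)
AC = C − A = (20, -23, -12)
AB · AC = 3·20 + 3·(-23) + (-5)·(-12) = 60 - 69 + 60 = 51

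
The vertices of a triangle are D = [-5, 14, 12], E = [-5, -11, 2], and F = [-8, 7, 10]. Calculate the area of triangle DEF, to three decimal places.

DE = (0, -25, -10),  DF = (-3, -7, -2)
i: (-25)·(-2) - (-10)·(-7) = 50 - 70 = -20
j: (-10)·(-3) - 0·(-2) = 30 - 0 = 30
k: 0·(-7) - (-25)·(-3) = 0 - 75 = -75
DE × DF = (-20, 30, -75)
|DE × DF| = √6925 ≈ 83.2166
area = ½ · 83.2166 ≈ 41.608

41.608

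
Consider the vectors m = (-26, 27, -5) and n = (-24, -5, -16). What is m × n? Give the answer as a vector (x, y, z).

i: 27·(-16) - (-5)·(-5) = -432 - 25 = -457
j: (-5)·(-24) - (-26)·(-16) = 120 - 416 = -296
k: (-26)·(-5) - 27·(-24) = 130 - (-648) = 778
m × n = (-457, -296, 778)

(-457, -296, 778)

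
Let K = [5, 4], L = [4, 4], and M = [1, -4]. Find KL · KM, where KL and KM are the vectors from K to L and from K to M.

4

KL = L − K = (-1, 0)
KM = M − K = (-4, -8)
KL · KM = (-1)·(-4) + 0·(-8) = 4 + 0 = 4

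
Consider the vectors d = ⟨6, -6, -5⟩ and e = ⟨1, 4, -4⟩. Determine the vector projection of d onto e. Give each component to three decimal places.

d · e = 6·1 + (-6)·4 + (-5)·(-4) = 6 - 24 + 20 = 2
|e|² = 1 + 16 + 16 = 33
proj_e d = (2/33) · (1, 4, -4) ≈ (0.061, 0.242, -0.242)

(0.061, 0.242, -0.242)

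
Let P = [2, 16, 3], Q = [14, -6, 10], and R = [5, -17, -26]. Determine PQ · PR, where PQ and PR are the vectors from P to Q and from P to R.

PQ = Q − P = (12, -22, 7)
PR = R − P = (3, -33, -29)
PQ · PR = 12·3 + (-22)·(-33) + 7·(-29) = 36 + 726 - 203 = 559

559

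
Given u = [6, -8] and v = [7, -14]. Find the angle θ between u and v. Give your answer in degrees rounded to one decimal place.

10.3

u · v = 6·7 + (-8)·(-14) = 42 + 112 = 154
|u|² = 36 + 64 = 100,  |u| = √100 ≈ 10.000000
|v|² = 49 + 196 = 245,  |v| = √245 ≈ 15.652476
cos θ = 154 / (10.000000 · 15.652476) ≈ 0.98387
θ = arccos(0.98387) ≈ 10.3°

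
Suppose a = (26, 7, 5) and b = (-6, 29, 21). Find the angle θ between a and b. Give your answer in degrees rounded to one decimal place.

a · b = 26·(-6) + 7·29 + 5·21 = -156 + 203 + 105 = 152
|a|² = 676 + 49 + 25 = 750,  |a| = √750 ≈ 27.386128
|b|² = 36 + 841 + 441 = 1318,  |b| = √1318 ≈ 36.304270
cos θ = 152 / (27.386128 · 36.304270) ≈ 0.15288
θ = arccos(0.15288) ≈ 81.2°

81.2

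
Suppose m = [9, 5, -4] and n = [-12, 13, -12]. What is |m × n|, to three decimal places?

i: 5·(-12) - (-4)·13 = -60 - (-52) = -8
j: (-4)·(-12) - 9·(-12) = 48 - (-108) = 156
k: 9·13 - 5·(-12) = 117 - (-60) = 177
m × n = (-8, 156, 177)
|m × n| = √((-8)² + 156² + 177²) = √55729 ≈ 236.0699

236.070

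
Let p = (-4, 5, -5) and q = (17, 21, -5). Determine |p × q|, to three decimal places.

i: 5·(-5) - (-5)·21 = -25 - (-105) = 80
j: (-5)·17 - (-4)·(-5) = -85 - 20 = -105
k: (-4)·21 - 5·17 = -84 - 85 = -169
p × q = (80, -105, -169)
|p × q| = √(80² + (-105)² + (-169)²) = √45986 ≈ 214.4435

214.443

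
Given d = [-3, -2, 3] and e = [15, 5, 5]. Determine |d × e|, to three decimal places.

66.708

i: (-2)·5 - 3·5 = -10 - 15 = -25
j: 3·15 - (-3)·5 = 45 - (-15) = 60
k: (-3)·5 - (-2)·15 = -15 - (-30) = 15
d × e = (-25, 60, 15)
|d × e| = √((-25)² + 60² + 15²) = √4450 ≈ 66.7083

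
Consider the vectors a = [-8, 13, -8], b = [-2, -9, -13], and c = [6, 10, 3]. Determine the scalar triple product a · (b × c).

-2032

b × c:
i: (-9)·3 - (-13)·10 = -27 - (-130) = 103
j: (-13)·6 - (-2)·3 = -78 - (-6) = -72
k: (-2)·10 - (-9)·6 = -20 - (-54) = 34
b × c = (103, -72, 34)
a · (b × c) = (-8)·103 + 13·(-72) + (-8)·34 = -824 - 936 - 272 = -2032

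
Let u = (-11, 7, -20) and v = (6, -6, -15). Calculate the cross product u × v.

i: 7·(-15) - (-20)·(-6) = -105 - 120 = -225
j: (-20)·6 - (-11)·(-15) = -120 - 165 = -285
k: (-11)·(-6) - 7·6 = 66 - 42 = 24
u × v = (-225, -285, 24)

(-225, -285, 24)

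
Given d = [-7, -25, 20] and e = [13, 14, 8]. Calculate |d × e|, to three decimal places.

617.888

i: (-25)·8 - 20·14 = -200 - 280 = -480
j: 20·13 - (-7)·8 = 260 - (-56) = 316
k: (-7)·14 - (-25)·13 = -98 - (-325) = 227
d × e = (-480, 316, 227)
|d × e| = √((-480)² + 316² + 227²) = √381785 ≈ 617.8875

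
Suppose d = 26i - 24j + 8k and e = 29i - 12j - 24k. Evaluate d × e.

i: (-24)·(-24) - 8·(-12) = 576 - (-96) = 672
j: 8·29 - 26·(-24) = 232 - (-624) = 856
k: 26·(-12) - (-24)·29 = -312 - (-696) = 384
d × e = (672, 856, 384)

(672, 856, 384)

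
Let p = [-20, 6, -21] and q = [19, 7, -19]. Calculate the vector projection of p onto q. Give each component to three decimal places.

(1.503, 0.554, -1.503)

p · q = (-20)·19 + 6·7 + (-21)·(-19) = -380 + 42 + 399 = 61
|q|² = 361 + 49 + 361 = 771
proj_q p = (61/771) · (19, 7, -19) ≈ (1.503, 0.554, -1.503)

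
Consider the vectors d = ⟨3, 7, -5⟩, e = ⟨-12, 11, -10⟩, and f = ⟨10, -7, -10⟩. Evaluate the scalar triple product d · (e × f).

-1950

e × f:
i: 11·(-10) - (-10)·(-7) = -110 - 70 = -180
j: (-10)·10 - (-12)·(-10) = -100 - 120 = -220
k: (-12)·(-7) - 11·10 = 84 - 110 = -26
e × f = (-180, -220, -26)
d · (e × f) = 3·(-180) + 7·(-220) + (-5)·(-26) = -540 - 1540 + 130 = -1950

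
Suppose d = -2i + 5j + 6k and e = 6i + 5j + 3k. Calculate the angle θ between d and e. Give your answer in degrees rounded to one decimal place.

d · e = (-2)·6 + 5·5 + 6·3 = -12 + 25 + 18 = 31
|d|² = 4 + 25 + 36 = 65,  |d| = √65 ≈ 8.062258
|e|² = 36 + 25 + 9 = 70,  |e| = √70 ≈ 8.366600
cos θ = 31 / (8.062258 · 8.366600) ≈ 0.45957
θ = arccos(0.45957) ≈ 62.6°

62.6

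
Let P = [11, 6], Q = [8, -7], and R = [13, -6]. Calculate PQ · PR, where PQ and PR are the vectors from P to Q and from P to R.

150

PQ = Q − P = (-3, -13)
PR = R − P = (2, -12)
PQ · PR = (-3)·2 + (-13)·(-12) = -6 + 156 = 150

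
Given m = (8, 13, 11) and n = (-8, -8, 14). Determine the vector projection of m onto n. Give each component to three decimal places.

(0.346, 0.346, -0.605)

m · n = 8·(-8) + 13·(-8) + 11·14 = -64 - 104 + 154 = -14
|n|² = 64 + 64 + 196 = 324
proj_n m = (-14/324) · (-8, -8, 14) ≈ (0.346, 0.346, -0.605)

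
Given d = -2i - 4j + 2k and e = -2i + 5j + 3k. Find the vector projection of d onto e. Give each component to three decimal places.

(0.526, -1.316, -0.789)

d · e = (-2)·(-2) + (-4)·5 + 2·3 = 4 - 20 + 6 = -10
|e|² = 4 + 25 + 9 = 38
proj_e d = (-10/38) · (-2, 5, 3) ≈ (0.526, -1.316, -0.789)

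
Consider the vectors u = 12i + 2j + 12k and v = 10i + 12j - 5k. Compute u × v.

(-154, 180, 124)

i: 2·(-5) - 12·12 = -10 - 144 = -154
j: 12·10 - 12·(-5) = 120 - (-60) = 180
k: 12·12 - 2·10 = 144 - 20 = 124
u × v = (-154, 180, 124)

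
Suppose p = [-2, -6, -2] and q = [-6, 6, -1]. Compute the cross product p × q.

(18, 10, -48)

i: (-6)·(-1) - (-2)·6 = 6 - (-12) = 18
j: (-2)·(-6) - (-2)·(-1) = 12 - 2 = 10
k: (-2)·6 - (-6)·(-6) = -12 - 36 = -48
p × q = (18, 10, -48)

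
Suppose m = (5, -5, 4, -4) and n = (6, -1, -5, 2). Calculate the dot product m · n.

m · n = 5·6 + (-5)·(-1) + 4·(-5) + (-4)·2 = 30 + 5 - 20 - 8 = 7

7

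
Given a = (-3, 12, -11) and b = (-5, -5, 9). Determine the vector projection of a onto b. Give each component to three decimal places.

(5.496, 5.496, -9.893)

a · b = (-3)·(-5) + 12·(-5) + (-11)·9 = 15 - 60 - 99 = -144
|b|² = 25 + 25 + 81 = 131
proj_b a = (-144/131) · (-5, -5, 9) ≈ (5.496, 5.496, -9.893)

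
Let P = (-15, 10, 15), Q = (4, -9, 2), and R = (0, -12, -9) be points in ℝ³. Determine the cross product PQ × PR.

PQ = (19, -19, -13)
PR = (15, -22, -24)
i: (-19)·(-24) - (-13)·(-22) = 456 - 286 = 170
j: (-13)·15 - 19·(-24) = -195 - (-456) = 261
k: 19·(-22) - (-19)·15 = -418 - (-285) = -133
PQ × PR = (170, 261, -133)

(170, 261, -133)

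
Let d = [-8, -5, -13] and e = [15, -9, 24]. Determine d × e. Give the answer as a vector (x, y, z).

(-237, -3, 147)

i: (-5)·24 - (-13)·(-9) = -120 - 117 = -237
j: (-13)·15 - (-8)·24 = -195 - (-192) = -3
k: (-8)·(-9) - (-5)·15 = 72 - (-75) = 147
d × e = (-237, -3, 147)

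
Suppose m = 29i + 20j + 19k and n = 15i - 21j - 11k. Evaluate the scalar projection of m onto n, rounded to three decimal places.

-6.915

m · n = 29·15 + 20·(-21) + 19·(-11) = 435 - 420 - 209 = -194
|n| = √(225 + 441 + 121) = √787 ≈ 28.0535
comp_n m = -194 / √787 ≈ -6.915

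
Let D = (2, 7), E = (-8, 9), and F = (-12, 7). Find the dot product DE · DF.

140

DE = E − D = (-10, 2)
DF = F − D = (-14, 0)
DE · DF = (-10)·(-14) + 2·0 = 140 + 0 = 140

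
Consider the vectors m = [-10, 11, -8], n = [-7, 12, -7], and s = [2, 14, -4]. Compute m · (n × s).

n × s:
i: 12·(-4) - (-7)·14 = -48 - (-98) = 50
j: (-7)·2 - (-7)·(-4) = -14 - 28 = -42
k: (-7)·14 - 12·2 = -98 - 24 = -122
n × s = (50, -42, -122)
m · (n × s) = (-10)·50 + 11·(-42) + (-8)·(-122) = -500 - 462 + 976 = 14

14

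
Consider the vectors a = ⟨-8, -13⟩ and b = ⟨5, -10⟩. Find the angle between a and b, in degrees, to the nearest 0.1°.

a · b = (-8)·5 + (-13)·(-10) = -40 + 130 = 90
|a|² = 64 + 169 = 233,  |a| = √233 ≈ 15.264338
|b|² = 25 + 100 = 125,  |b| = √125 ≈ 11.180340
cos θ = 90 / (15.264338 · 11.180340) ≈ 0.52736
θ = arccos(0.52736) ≈ 58.2°

58.2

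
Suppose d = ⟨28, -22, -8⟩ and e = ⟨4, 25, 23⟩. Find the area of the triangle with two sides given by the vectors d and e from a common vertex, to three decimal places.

i: (-22)·23 - (-8)·25 = -506 - (-200) = -306
j: (-8)·4 - 28·23 = -32 - 644 = -676
k: 28·25 - (-22)·4 = 700 - (-88) = 788
d × e = (-306, -676, 788)
|d × e| = √((-306)² + (-676)² + 788²) = √1171556 ≈ 1082.3844
area = ½ · 1082.3844 ≈ 541.192

541.192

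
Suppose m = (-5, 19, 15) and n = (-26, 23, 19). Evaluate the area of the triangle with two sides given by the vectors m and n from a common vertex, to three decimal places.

240.272

i: 19·19 - 15·23 = 361 - 345 = 16
j: 15·(-26) - (-5)·19 = -390 - (-95) = -295
k: (-5)·23 - 19·(-26) = -115 - (-494) = 379
m × n = (16, -295, 379)
|m × n| = √(16² + (-295)² + 379²) = √230922 ≈ 480.5434
area = ½ · 480.5434 ≈ 240.272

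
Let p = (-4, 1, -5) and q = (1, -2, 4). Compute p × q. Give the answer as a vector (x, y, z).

(-6, 11, 7)

i: 1·4 - (-5)·(-2) = 4 - 10 = -6
j: (-5)·1 - (-4)·4 = -5 - (-16) = 11
k: (-4)·(-2) - 1·1 = 8 - 1 = 7
p × q = (-6, 11, 7)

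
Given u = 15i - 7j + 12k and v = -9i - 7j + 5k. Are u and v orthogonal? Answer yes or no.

no

u · v = 15·(-9) + (-7)·(-7) + 12·5 = -135 + 49 + 60 = -26
Nonzero, so the vectors are not orthogonal.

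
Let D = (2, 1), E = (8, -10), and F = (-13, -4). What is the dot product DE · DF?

DE = E − D = (6, -11)
DF = F − D = (-15, -5)
DE · DF = 6·(-15) + (-11)·(-5) = -90 + 55 = -35

-35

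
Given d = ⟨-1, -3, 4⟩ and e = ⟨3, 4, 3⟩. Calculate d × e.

(-25, 15, 5)

i: (-3)·3 - 4·4 = -9 - 16 = -25
j: 4·3 - (-1)·3 = 12 - (-3) = 15
k: (-1)·4 - (-3)·3 = -4 - (-9) = 5
d × e = (-25, 15, 5)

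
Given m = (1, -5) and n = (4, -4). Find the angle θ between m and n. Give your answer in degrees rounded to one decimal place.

33.7

m · n = 1·4 + (-5)·(-4) = 4 + 20 = 24
|m|² = 1 + 25 = 26,  |m| = √26 ≈ 5.099020
|n|² = 16 + 16 = 32,  |n| = √32 ≈ 5.656854
cos θ = 24 / (5.099020 · 5.656854) ≈ 0.83205
θ = arccos(0.83205) ≈ 33.7°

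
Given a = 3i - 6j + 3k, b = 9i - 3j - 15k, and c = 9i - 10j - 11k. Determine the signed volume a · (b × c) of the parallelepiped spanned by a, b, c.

-324

b × c:
i: (-3)·(-11) - (-15)·(-10) = 33 - 150 = -117
j: (-15)·9 - 9·(-11) = -135 - (-99) = -36
k: 9·(-10) - (-3)·9 = -90 - (-27) = -63
b × c = (-117, -36, -63)
a · (b × c) = 3·(-117) + (-6)·(-36) + 3·(-63) = -351 + 216 - 189 = -324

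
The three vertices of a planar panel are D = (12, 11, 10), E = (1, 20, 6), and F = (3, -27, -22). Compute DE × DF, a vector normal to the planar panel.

DE = (-11, 9, -4)
DF = (-9, -38, -32)
i: 9·(-32) - (-4)·(-38) = -288 - 152 = -440
j: (-4)·(-9) - (-11)·(-32) = 36 - 352 = -316
k: (-11)·(-38) - 9·(-9) = 418 - (-81) = 499
DE × DF = (-440, -316, 499)

(-440, -316, 499)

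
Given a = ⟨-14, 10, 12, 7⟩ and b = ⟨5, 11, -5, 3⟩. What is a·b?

1

a · b = (-14)·5 + 10·11 + 12·(-5) + 7·3 = -70 + 110 - 60 + 21 = 1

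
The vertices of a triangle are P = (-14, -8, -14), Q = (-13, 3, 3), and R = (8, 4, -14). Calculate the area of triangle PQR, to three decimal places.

PQ = (1, 11, 17),  PR = (22, 12, 0)
i: 11·0 - 17·12 = 0 - 204 = -204
j: 17·22 - 1·0 = 374 - 0 = 374
k: 1·12 - 11·22 = 12 - 242 = -230
PQ × PR = (-204, 374, -230)
|PQ × PR| = √234392 ≈ 484.1405
area = ½ · 484.1405 ≈ 242.070

242.070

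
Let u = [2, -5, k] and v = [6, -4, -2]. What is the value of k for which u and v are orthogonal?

u · v = 2·6 + (-5)·(-4) + k·(-2) = 32 - 2k
Set equal to 0: -2k = -32, so k = 16.

16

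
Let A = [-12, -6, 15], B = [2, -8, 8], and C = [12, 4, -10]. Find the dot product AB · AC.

491

AB = B − A = (14, -2, -7)
AC = C − A = (24, 10, -25)
AB · AC = 14·24 + (-2)·10 + (-7)·(-25) = 336 - 20 + 175 = 491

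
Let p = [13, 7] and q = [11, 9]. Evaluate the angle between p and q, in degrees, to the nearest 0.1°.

11.0

p · q = 13·11 + 7·9 = 143 + 63 = 206
|p|² = 169 + 49 = 218,  |p| = √218 ≈ 14.764823
|q|² = 121 + 81 = 202,  |q| = √202 ≈ 14.212670
cos θ = 206 / (14.764823 · 14.212670) ≈ 0.98166
θ = arccos(0.98166) ≈ 11.0°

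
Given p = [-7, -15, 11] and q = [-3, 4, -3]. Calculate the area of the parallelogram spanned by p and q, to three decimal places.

90.807

i: (-15)·(-3) - 11·4 = 45 - 44 = 1
j: 11·(-3) - (-7)·(-3) = -33 - 21 = -54
k: (-7)·4 - (-15)·(-3) = -28 - 45 = -73
p × q = (1, -54, -73)
|p × q| = √(1² + (-54)² + (-73)²) = √8246 ≈ 90.8075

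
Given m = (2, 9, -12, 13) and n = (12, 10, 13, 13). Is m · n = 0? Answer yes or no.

m · n = 2·12 + 9·10 + (-12)·13 + 13·13 = 24 + 90 - 156 + 169 = 127
Nonzero, so the vectors are not orthogonal.

no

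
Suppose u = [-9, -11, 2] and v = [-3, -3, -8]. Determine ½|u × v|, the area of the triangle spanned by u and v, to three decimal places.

i: (-11)·(-8) - 2·(-3) = 88 - (-6) = 94
j: 2·(-3) - (-9)·(-8) = -6 - 72 = -78
k: (-9)·(-3) - (-11)·(-3) = 27 - 33 = -6
u × v = (94, -78, -6)
|u × v| = √(94² + (-78)² + (-6)²) = √14956 ≈ 122.2947
area = ½ · 122.2947 ≈ 61.147

61.147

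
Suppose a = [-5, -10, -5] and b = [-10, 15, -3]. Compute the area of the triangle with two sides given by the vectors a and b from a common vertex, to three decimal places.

i: (-10)·(-3) - (-5)·15 = 30 - (-75) = 105
j: (-5)·(-10) - (-5)·(-3) = 50 - 15 = 35
k: (-5)·15 - (-10)·(-10) = -75 - 100 = -175
a × b = (105, 35, -175)
|a × b| = √(105² + 35² + (-175)²) = √42875 ≈ 207.0628
area = ½ · 207.0628 ≈ 103.531

103.531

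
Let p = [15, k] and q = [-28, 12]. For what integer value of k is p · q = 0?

p · q = 15·(-28) + k·12 = -420 + 12k
Set equal to 0: 12k = 420, so k = 35.

35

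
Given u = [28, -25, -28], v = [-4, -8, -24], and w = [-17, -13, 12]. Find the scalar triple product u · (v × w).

-20472

v × w:
i: (-8)·12 - (-24)·(-13) = -96 - 312 = -408
j: (-24)·(-17) - (-4)·12 = 408 - (-48) = 456
k: (-4)·(-13) - (-8)·(-17) = 52 - 136 = -84
v × w = (-408, 456, -84)
u · (v × w) = 28·(-408) + (-25)·456 + (-28)·(-84) = -11424 - 11400 + 2352 = -20472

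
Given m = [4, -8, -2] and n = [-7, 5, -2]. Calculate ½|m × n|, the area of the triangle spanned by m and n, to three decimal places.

24.779

i: (-8)·(-2) - (-2)·5 = 16 - (-10) = 26
j: (-2)·(-7) - 4·(-2) = 14 - (-8) = 22
k: 4·5 - (-8)·(-7) = 20 - 56 = -36
m × n = (26, 22, -36)
|m × n| = √(26² + 22² + (-36)²) = √2456 ≈ 49.5580
area = ½ · 49.5580 ≈ 24.779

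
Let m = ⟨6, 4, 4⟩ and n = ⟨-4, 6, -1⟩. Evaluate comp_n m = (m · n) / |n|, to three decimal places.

m · n = 6·(-4) + 4·6 + 4·(-1) = -24 + 24 - 4 = -4
|n| = √(16 + 36 + 1) = √53 ≈ 7.2801
comp_n m = -4 / √53 ≈ -0.549

-0.549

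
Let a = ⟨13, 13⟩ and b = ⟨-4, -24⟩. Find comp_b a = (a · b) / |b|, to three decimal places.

-14.960

a · b = 13·(-4) + 13·(-24) = -52 - 312 = -364
|b| = √(16 + 576) = √592 ≈ 24.3311
comp_b a = -364 / √592 ≈ -14.960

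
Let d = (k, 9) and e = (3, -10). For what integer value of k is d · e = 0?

30

d · e = k·3 + 9·(-10) = -90 + 3k
Set equal to 0: 3k = 90, so k = 30.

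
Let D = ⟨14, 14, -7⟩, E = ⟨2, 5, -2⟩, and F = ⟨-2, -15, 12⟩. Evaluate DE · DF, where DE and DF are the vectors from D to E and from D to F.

548

DE = E − D = (-12, -9, 5)
DF = F − D = (-16, -29, 19)
DE · DF = (-12)·(-16) + (-9)·(-29) + 5·19 = 192 + 261 + 95 = 548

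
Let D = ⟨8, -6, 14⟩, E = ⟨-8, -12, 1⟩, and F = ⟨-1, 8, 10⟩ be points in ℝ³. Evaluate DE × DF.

DE = (-16, -6, -13)
DF = (-9, 14, -4)
i: (-6)·(-4) - (-13)·14 = 24 - (-182) = 206
j: (-13)·(-9) - (-16)·(-4) = 117 - 64 = 53
k: (-16)·14 - (-6)·(-9) = -224 - 54 = -278
DE × DF = (206, 53, -278)

(206, 53, -278)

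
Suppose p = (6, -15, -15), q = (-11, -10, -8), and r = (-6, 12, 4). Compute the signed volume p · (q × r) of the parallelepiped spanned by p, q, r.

1836

q × r:
i: (-10)·4 - (-8)·12 = -40 - (-96) = 56
j: (-8)·(-6) - (-11)·4 = 48 - (-44) = 92
k: (-11)·12 - (-10)·(-6) = -132 - 60 = -192
q × r = (56, 92, -192)
p · (q × r) = 6·56 + (-15)·92 + (-15)·(-192) = 336 - 1380 + 2880 = 1836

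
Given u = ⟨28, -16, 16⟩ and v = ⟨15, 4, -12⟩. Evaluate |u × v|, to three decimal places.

687.069

i: (-16)·(-12) - 16·4 = 192 - 64 = 128
j: 16·15 - 28·(-12) = 240 - (-336) = 576
k: 28·4 - (-16)·15 = 112 - (-240) = 352
u × v = (128, 576, 352)
|u × v| = √(128² + 576² + 352²) = √472064 ≈ 687.0691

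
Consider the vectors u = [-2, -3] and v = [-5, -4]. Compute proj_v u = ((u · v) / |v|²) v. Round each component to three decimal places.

(-2.683, -2.146)

u · v = (-2)·(-5) + (-3)·(-4) = 10 + 12 = 22
|v|² = 25 + 16 = 41
proj_v u = (22/41) · (-5, -4) ≈ (-2.683, -2.146)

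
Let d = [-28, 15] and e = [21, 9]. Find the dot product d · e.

d · e = (-28)·21 + 15·9 = -588 + 135 = -453

-453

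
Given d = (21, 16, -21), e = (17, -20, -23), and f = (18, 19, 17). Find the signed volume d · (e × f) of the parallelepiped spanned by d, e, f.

e × f:
i: (-20)·17 - (-23)·19 = -340 - (-437) = 97
j: (-23)·18 - 17·17 = -414 - 289 = -703
k: 17·19 - (-20)·18 = 323 - (-360) = 683
e × f = (97, -703, 683)
d · (e × f) = 21·97 + 16·(-703) + (-21)·683 = 2037 - 11248 - 14343 = -23554

-23554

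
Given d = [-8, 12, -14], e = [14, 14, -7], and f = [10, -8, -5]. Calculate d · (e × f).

4536

e × f:
i: 14·(-5) - (-7)·(-8) = -70 - 56 = -126
j: (-7)·10 - 14·(-5) = -70 - (-70) = 0
k: 14·(-8) - 14·10 = -112 - 140 = -252
e × f = (-126, 0, -252)
d · (e × f) = (-8)·(-126) + 12·0 + (-14)·(-252) = 1008 + 0 + 3528 = 4536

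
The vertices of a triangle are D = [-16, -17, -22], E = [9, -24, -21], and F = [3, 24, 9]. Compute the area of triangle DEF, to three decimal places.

703.396

DE = (25, -7, 1),  DF = (19, 41, 31)
i: (-7)·31 - 1·41 = -217 - 41 = -258
j: 1·19 - 25·31 = 19 - 775 = -756
k: 25·41 - (-7)·19 = 1025 - (-133) = 1158
DE × DF = (-258, -756, 1158)
|DE × DF| = √1979064 ≈ 1406.7921
area = ½ · 1406.7921 ≈ 703.396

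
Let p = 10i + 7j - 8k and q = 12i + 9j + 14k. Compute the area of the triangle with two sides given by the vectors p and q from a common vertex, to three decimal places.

i: 7·14 - (-8)·9 = 98 - (-72) = 170
j: (-8)·12 - 10·14 = -96 - 140 = -236
k: 10·9 - 7·12 = 90 - 84 = 6
p × q = (170, -236, 6)
|p × q| = √(170² + (-236)² + 6²) = √84632 ≈ 290.9158
area = ½ · 290.9158 ≈ 145.458

145.458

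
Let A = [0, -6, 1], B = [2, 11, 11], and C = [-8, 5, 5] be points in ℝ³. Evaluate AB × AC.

AB = (2, 17, 10)
AC = (-8, 11, 4)
i: 17·4 - 10·11 = 68 - 110 = -42
j: 10·(-8) - 2·4 = -80 - 8 = -88
k: 2·11 - 17·(-8) = 22 - (-136) = 158
AB × AC = (-42, -88, 158)

(-42, -88, 158)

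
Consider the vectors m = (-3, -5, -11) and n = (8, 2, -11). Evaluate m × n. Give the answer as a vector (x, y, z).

i: (-5)·(-11) - (-11)·2 = 55 - (-22) = 77
j: (-11)·8 - (-3)·(-11) = -88 - 33 = -121
k: (-3)·2 - (-5)·8 = -6 - (-40) = 34
m × n = (77, -121, 34)

(77, -121, 34)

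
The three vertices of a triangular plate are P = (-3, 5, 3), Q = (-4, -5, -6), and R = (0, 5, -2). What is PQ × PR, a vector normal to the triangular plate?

PQ = (-1, -10, -9)
PR = (3, 0, -5)
i: (-10)·(-5) - (-9)·0 = 50 - 0 = 50
j: (-9)·3 - (-1)·(-5) = -27 - 5 = -32
k: (-1)·0 - (-10)·3 = 0 - (-30) = 30
PQ × PR = (50, -32, 30)

(50, -32, 30)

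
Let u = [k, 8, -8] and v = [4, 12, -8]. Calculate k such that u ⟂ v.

-40

u · v = k·4 + 8·12 + (-8)·(-8) = 160 + 4k
Set equal to 0: 4k = -160, so k = -40.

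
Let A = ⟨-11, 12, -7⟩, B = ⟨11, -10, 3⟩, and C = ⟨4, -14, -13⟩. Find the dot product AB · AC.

AB = B − A = (22, -22, 10)
AC = C − A = (15, -26, -6)
AB · AC = 22·15 + (-22)·(-26) + 10·(-6) = 330 + 572 - 60 = 842

842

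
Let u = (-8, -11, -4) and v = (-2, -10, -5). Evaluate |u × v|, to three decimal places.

i: (-11)·(-5) - (-4)·(-10) = 55 - 40 = 15
j: (-4)·(-2) - (-8)·(-5) = 8 - 40 = -32
k: (-8)·(-10) - (-11)·(-2) = 80 - 22 = 58
u × v = (15, -32, 58)
|u × v| = √(15² + (-32)² + 58²) = √4613 ≈ 67.9191

67.919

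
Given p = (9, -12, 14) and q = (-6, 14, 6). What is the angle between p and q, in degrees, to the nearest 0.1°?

114.3

p · q = 9·(-6) + (-12)·14 + 14·6 = -54 - 168 + 84 = -138
|p|² = 81 + 144 + 196 = 421,  |p| = √421 ≈ 20.518285
|q|² = 36 + 196 + 36 = 268,  |q| = √268 ≈ 16.370706
cos θ = -138 / (20.518285 · 16.370706) ≈ -0.41084
θ = arccos(-0.41084) ≈ 114.3°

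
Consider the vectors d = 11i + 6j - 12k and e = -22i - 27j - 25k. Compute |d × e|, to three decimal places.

736.493

i: 6·(-25) - (-12)·(-27) = -150 - 324 = -474
j: (-12)·(-22) - 11·(-25) = 264 - (-275) = 539
k: 11·(-27) - 6·(-22) = -297 - (-132) = -165
d × e = (-474, 539, -165)
|d × e| = √((-474)² + 539² + (-165)²) = √542422 ≈ 736.4930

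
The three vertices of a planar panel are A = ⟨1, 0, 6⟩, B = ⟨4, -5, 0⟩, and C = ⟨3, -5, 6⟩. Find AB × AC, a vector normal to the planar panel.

(-30, -12, -5)

AB = (3, -5, -6)
AC = (2, -5, 0)
i: (-5)·0 - (-6)·(-5) = 0 - 30 = -30
j: (-6)·2 - 3·0 = -12 - 0 = -12
k: 3·(-5) - (-5)·2 = -15 - (-10) = -5
AB × AC = (-30, -12, -5)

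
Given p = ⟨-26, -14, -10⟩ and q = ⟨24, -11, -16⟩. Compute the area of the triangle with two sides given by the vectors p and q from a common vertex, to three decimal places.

455.581

i: (-14)·(-16) - (-10)·(-11) = 224 - 110 = 114
j: (-10)·24 - (-26)·(-16) = -240 - 416 = -656
k: (-26)·(-11) - (-14)·24 = 286 - (-336) = 622
p × q = (114, -656, 622)
|p × q| = √(114² + (-656)² + 622²) = √830216 ≈ 911.1619
area = ½ · 911.1619 ≈ 455.581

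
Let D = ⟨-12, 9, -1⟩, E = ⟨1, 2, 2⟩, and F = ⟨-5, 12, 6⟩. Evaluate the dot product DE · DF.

DE = E − D = (13, -7, 3)
DF = F − D = (7, 3, 7)
DE · DF = 13·7 + (-7)·3 + 3·7 = 91 - 21 + 21 = 91

91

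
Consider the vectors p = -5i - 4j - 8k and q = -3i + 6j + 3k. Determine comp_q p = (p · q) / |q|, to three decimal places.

p · q = (-5)·(-3) + (-4)·6 + (-8)·3 = 15 - 24 - 24 = -33
|q| = √(9 + 36 + 9) = √54 ≈ 7.3485
comp_q p = -33 / √54 ≈ -4.491

-4.491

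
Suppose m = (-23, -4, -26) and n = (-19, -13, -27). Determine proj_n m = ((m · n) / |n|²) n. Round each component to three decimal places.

(-17.974, -12.298, -25.542)

m · n = (-23)·(-19) + (-4)·(-13) + (-26)·(-27) = 437 + 52 + 702 = 1191
|n|² = 361 + 169 + 729 = 1259
proj_n m = (1191/1259) · (-19, -13, -27) ≈ (-17.974, -12.298, -25.542)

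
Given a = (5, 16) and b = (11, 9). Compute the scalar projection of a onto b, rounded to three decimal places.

a · b = 5·11 + 16·9 = 55 + 144 = 199
|b| = √(121 + 81) = √202 ≈ 14.2127
comp_b a = 199 / √202 ≈ 14.002

14.002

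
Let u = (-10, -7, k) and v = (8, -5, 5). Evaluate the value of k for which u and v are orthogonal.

u · v = (-10)·8 + (-7)·(-5) + k·5 = -45 + 5k
Set equal to 0: 5k = 45, so k = 9.

9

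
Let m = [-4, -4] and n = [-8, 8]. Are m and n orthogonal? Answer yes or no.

m · n = (-4)·(-8) + (-4)·8 = 32 - 32 = 0
Zero, so the vectors are orthogonal.

yes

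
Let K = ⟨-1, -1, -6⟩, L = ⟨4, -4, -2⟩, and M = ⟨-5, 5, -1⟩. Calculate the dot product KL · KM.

-18

KL = L − K = (5, -3, 4)
KM = M − K = (-4, 6, 5)
KL · KM = 5·(-4) + (-3)·6 + 4·5 = -20 - 18 + 20 = -18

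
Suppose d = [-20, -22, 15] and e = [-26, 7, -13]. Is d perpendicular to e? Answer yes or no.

no

d · e = (-20)·(-26) + (-22)·7 + 15·(-13) = 520 - 154 - 195 = 171
Nonzero, so the vectors are not orthogonal.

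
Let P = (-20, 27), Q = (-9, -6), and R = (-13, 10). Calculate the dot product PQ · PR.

PQ = Q − P = (11, -33)
PR = R − P = (7, -17)
PQ · PR = 11·7 + (-33)·(-17) = 77 + 561 = 638

638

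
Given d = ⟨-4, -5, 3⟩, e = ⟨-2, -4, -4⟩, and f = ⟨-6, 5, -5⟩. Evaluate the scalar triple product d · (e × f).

-332

e × f:
i: (-4)·(-5) - (-4)·5 = 20 - (-20) = 40
j: (-4)·(-6) - (-2)·(-5) = 24 - 10 = 14
k: (-2)·5 - (-4)·(-6) = -10 - 24 = -34
e × f = (40, 14, -34)
d · (e × f) = (-4)·40 + (-5)·14 + 3·(-34) = -160 - 70 - 102 = -332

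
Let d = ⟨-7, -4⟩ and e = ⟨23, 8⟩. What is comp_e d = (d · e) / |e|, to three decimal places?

-7.926

d · e = (-7)·23 + (-4)·8 = -161 - 32 = -193
|e| = √(529 + 64) = √593 ≈ 24.3516
comp_e d = -193 / √593 ≈ -7.926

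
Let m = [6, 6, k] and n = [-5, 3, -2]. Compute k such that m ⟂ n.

m · n = 6·(-5) + 6·3 + k·(-2) = -12 - 2k
Set equal to 0: -2k = 12, so k = -6.

-6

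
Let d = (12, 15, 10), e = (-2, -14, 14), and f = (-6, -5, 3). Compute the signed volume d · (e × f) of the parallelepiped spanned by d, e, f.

e × f:
i: (-14)·3 - 14·(-5) = -42 - (-70) = 28
j: 14·(-6) - (-2)·3 = -84 - (-6) = -78
k: (-2)·(-5) - (-14)·(-6) = 10 - 84 = -74
e × f = (28, -78, -74)
d · (e × f) = 12·28 + 15·(-78) + 10·(-74) = 336 - 1170 - 740 = -1574

-1574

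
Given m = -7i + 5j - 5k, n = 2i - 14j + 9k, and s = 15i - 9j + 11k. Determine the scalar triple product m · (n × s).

116

n × s:
i: (-14)·11 - 9·(-9) = -154 - (-81) = -73
j: 9·15 - 2·11 = 135 - 22 = 113
k: 2·(-9) - (-14)·15 = -18 - (-210) = 192
n × s = (-73, 113, 192)
m · (n × s) = (-7)·(-73) + 5·113 + (-5)·192 = 511 + 565 - 960 = 116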